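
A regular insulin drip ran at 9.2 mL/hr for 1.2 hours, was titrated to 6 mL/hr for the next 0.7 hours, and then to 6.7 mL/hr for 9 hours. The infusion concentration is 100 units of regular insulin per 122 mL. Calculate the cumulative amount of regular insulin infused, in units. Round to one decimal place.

61.9 units

Concentration = 100 units ÷ 122 mL = 0.8196721 units/mL
Stage 1: 9.2 mL/hr × 1.2 hr = 11.04 mL → 11.04 mL × 0.8196721 units/mL = 9.04918 units
Stage 2: 6 mL/hr × 0.7 hr = 4.2 mL → 4.2 mL × 0.8196721 units/mL = 3.442623 units
Stage 3: 6.7 mL/hr × 9 hr = 60.3 mL → 60.3 mL × 0.8196721 units/mL = 49.42623 units
Total = 9.04918 + 3.442623 + 49.42623 = 61.91803 units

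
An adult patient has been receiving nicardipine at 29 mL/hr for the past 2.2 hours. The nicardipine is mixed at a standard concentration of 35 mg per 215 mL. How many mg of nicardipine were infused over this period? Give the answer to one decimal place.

10.4 mg

Concentration = 35 mg ÷ 215 mL = 0.1627907 mg/mL
Drug rate = 29 mL/hr × 0.1627907 mg/mL = 4.72093 mg/hr
Total = 4.72093 mg/hr × 2.2 hr = 10.38605 mg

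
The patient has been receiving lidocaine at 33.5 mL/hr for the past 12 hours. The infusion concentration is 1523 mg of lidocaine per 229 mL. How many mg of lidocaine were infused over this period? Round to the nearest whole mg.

2674 mg

Concentration = 1523 mg ÷ 229 mL = 6.650655 mg/mL
Drug rate = 33.5 mL/hr × 6.650655 mg/mL = 222.7969 mg/hr
Total = 222.7969 mg/hr × 12 hr = 2673.563 mg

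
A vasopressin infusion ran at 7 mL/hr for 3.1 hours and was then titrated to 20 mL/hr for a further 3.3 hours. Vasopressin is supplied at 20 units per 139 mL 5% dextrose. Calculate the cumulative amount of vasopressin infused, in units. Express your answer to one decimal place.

12.6 units

Concentration = 20 units ÷ 139 mL = 0.1438849 units/mL
Stage 1: 7 mL/hr × 3.1 hr = 21.7 mL → 21.7 mL × 0.1438849 units/mL = 3.122302 units
Stage 2: 20 mL/hr × 3.3 hr = 66 mL → 66 mL × 0.1438849 units/mL = 9.496403 units
Total = 3.122302 + 9.496403 = 12.61871 units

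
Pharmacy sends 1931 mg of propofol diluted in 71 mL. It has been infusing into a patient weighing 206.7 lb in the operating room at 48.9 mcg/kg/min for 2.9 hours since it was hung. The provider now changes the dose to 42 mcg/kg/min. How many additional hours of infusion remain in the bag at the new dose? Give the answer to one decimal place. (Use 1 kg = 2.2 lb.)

Initial rate:
Weight = 206.7 lb ÷ 2.2 lb/kg = 93.95455 kg
Dose = 48.9 mcg/kg/min × 93.95455 kg = 4594.377 mcg/min
4594.377 mcg/min × 60 min/hr = 275662.6 mcg/hr
Concentration = 1931 mg ÷ 71 mL = 27.19718 mg/mL = 27197.18 mcg/mL
Rate = 275662.6 mcg/hr ÷ 27197.18 mcg/mL = 10.13571 mL/hr
Volume infused so far = 10.13571 mL/hr × 2.9 hr = 29.39355 mL
Volume remaining = 71 − 29.39355 = 41.60645 mL
New rate:
Dose = 42 mcg/kg/min × 93.95455 kg = 3946.091 mcg/min
3946.091 mcg/min × 60 min/hr = 236765.5 mcg/hr
Rate = 236765.5 mcg/hr ÷ 27197.18 mcg/mL = 8.705514 mL/hr
Time remaining = 41.60645 mL ÷ 8.705514 mL/hr = 4.779322 hr

4.8 hours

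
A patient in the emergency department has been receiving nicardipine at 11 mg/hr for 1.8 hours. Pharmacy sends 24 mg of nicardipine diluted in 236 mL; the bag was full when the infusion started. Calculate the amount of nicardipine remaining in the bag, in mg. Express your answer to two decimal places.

Concentration = 24 mg ÷ 236 mL = 0.1016949 mg/mL
Rate = 11 mg/hr ÷ 0.1016949 mg/mL = 108.1667 mL/hr
Volume infused = 108.1667 mL/hr × 1.8 hr = 194.7 mL
Volume remaining = 236 − 194.7 = 41.3 mL
Drug remaining = 41.3 mL × 0.1016949 mg/mL = 4.2 mg

4.20 mg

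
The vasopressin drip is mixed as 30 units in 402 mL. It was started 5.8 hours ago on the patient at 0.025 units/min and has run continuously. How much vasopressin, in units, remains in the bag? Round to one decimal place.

21.3 units

0.025 units/min × 60 min/hr = 1.5 units/hr
Concentration = 30 units ÷ 402 mL = 0.07462687 units/mL
Rate = 1.5 units/hr ÷ 0.07462687 units/mL = 20.1 mL/hr
Volume infused = 20.1 mL/hr × 5.8 hr = 116.58 mL
Volume remaining = 402 − 116.58 = 285.42 mL
Drug remaining = 285.42 mL × 0.07462687 units/mL = 21.3 units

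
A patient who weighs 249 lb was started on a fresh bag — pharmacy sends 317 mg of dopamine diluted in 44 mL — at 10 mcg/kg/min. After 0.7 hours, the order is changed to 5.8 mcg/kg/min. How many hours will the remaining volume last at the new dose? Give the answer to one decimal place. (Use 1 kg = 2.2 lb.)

6.8 hours

Initial rate:
Weight = 249 lb ÷ 2.2 lb/kg = 113.1818 kg
Dose = 10 mcg/kg/min × 113.1818 kg = 1131.818 mcg/min
1131.818 mcg/min × 60 min/hr = 67909.09 mcg/hr
Concentration = 317 mg ÷ 44 mL = 7.204545 mg/mL = 7204.545 mcg/mL
Rate = 67909.09 mcg/hr ÷ 7204.545 mcg/mL = 9.425868 mL/hr
Volume infused so far = 9.425868 mL/hr × 0.7 hr = 6.598107 mL
Volume remaining = 44 − 6.598107 = 37.40189 mL
New rate:
Dose = 5.8 mcg/kg/min × 113.1818 kg = 656.4545 mcg/min
656.4545 mcg/min × 60 min/hr = 39387.27 mcg/hr
Rate = 39387.27 mcg/hr ÷ 7204.545 mcg/mL = 5.467003 mL/hr
Time remaining = 37.40189 mL ÷ 5.467003 mL/hr = 6.841389 hr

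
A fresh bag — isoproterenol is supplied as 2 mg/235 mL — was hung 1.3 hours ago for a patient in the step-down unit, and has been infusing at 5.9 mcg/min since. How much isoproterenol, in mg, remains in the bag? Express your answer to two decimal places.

5.9 mcg/min × 60 min/hr = 354 mcg/hr
Concentration = 2 mg ÷ 235 mL = 0.008510638 mg/mL = 8.510638 mcg/mL
Rate = 354 mcg/hr ÷ 8.510638 mcg/mL = 41.595 mL/hr
Volume infused = 41.595 mL/hr × 1.3 hr = 54.0735 mL
Volume remaining = 235 − 54.0735 = 180.9265 mL
Drug remaining = 180.9265 mL × 8.510638 mcg/mL = 1539.8 mcg = 1.5398 mg

1.54 mg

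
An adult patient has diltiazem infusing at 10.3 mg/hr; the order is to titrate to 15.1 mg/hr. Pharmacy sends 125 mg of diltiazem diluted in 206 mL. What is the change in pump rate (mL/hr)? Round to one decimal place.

7.9 mL/hr

At the current dose:
Concentration = 125 mg ÷ 206 mL = 0.6067961 mg/mL
Rate = 10.3 mg/hr ÷ 0.6067961 mg/mL = 16.9744 mL/hr
At the new dose:
Rate = 15.1 mg/hr ÷ 0.6067961 mg/mL = 24.8848 mL/hr
Change = 24.8848 − 16.9744 = 7.9104 mL/hr → 7.9104 mL/hr increase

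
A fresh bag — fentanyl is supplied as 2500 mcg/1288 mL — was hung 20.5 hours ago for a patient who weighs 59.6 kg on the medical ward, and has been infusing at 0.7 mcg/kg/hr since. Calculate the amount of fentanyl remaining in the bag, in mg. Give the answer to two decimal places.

1.64 mg

Dose = 0.7 mcg/kg/hr × 59.6 kg = 41.72 mcg/hr
Concentration = 2500 mcg ÷ 1288 mL = 1.940994 mcg/mL
Rate = 41.72 mcg/hr ÷ 1.940994 mcg/mL = 21.49414 mL/hr
Volume infused = 21.49414 mL/hr × 20.5 hr = 440.63 mL
Volume remaining = 1288 − 440.63 = 847.37 mL
Drug remaining = 847.37 mL × 1.940994 mcg/mL = 1644.74 mcg = 1.64474 mg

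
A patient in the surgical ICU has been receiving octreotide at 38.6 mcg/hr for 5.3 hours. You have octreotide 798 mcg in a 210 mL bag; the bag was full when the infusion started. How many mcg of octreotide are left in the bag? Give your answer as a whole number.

Concentration = 798 mcg ÷ 210 mL = 3.8 mcg/mL
Rate = 38.6 mcg/hr ÷ 3.8 mcg/mL = 10.15789 mL/hr
Volume infused = 10.15789 mL/hr × 5.3 hr = 53.83684 mL
Volume remaining = 210 − 53.83684 = 156.1632 mL
Drug remaining = 156.1632 mL × 3.8 mcg/mL = 593.42 mcg

593 mcg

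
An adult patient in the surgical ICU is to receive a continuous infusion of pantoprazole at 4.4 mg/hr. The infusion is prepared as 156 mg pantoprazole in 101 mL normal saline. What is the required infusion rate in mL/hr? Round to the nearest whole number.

3 mL/hr

Concentration = 156 mg ÷ 101 mL = 1.544554 mg/mL
Rate = 4.4 mg/hr ÷ 1.544554 mg/mL = 2.848718 mL/hr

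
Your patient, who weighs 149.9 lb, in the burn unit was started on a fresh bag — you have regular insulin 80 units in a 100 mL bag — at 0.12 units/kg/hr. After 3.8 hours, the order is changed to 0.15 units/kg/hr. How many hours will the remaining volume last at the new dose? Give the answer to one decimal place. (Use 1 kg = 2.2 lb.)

4.8 hours

Initial rate:
Weight = 149.9 lb ÷ 2.2 lb/kg = 68.13636 kg
Dose = 0.12 units/kg/hr × 68.13636 kg = 8.176364 units/hr
Concentration = 80 units ÷ 100 mL = 0.8 units/mL
Rate = 8.176364 units/hr ÷ 0.8 units/mL = 10.22045 mL/hr
Volume infused so far = 10.22045 mL/hr × 3.8 hr = 38.83773 mL
Volume remaining = 100 − 38.83773 = 61.16227 mL
New rate:
Dose = 0.15 units/kg/hr × 68.13636 kg = 10.22045 units/hr
Rate = 10.22045 units/hr ÷ 0.8 units/mL = 12.77557 mL/hr
Time remaining = 61.16227 mL ÷ 12.77557 mL/hr = 4.787441 hr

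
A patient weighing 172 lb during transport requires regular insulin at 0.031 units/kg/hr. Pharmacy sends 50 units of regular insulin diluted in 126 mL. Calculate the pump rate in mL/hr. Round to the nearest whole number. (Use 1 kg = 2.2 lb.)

6 mL/hr

Weight = 172 lb ÷ 2.2 lb/kg = 78.18182 kg
Dose = 0.031 units/kg/hr × 78.18182 kg = 2.423636 units/hr
Concentration = 50 units ÷ 126 mL = 0.3968254 units/mL
Rate = 2.423636 units/hr ÷ 0.3968254 units/mL = 6.107564 mL/hr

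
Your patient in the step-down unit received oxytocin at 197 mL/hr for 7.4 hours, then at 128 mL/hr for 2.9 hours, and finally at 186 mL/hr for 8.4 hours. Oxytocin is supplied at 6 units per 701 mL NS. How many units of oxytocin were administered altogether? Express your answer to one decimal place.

Concentration = 6 units ÷ 701 mL = 0.008559201 units/mL
Stage 1: 197 mL/hr × 7.4 hr = 1457.8 mL → 1457.8 mL × 0.008559201 units/mL = 12.4776 units
Stage 2: 128 mL/hr × 2.9 hr = 371.2 mL → 371.2 mL × 0.008559201 units/mL = 3.177175 units
Stage 3: 186 mL/hr × 8.4 hr = 1562.4 mL → 1562.4 mL × 0.008559201 units/mL = 13.3729 units
Total = 12.4776 + 3.177175 + 13.3729 = 29.02767 units

29.0 units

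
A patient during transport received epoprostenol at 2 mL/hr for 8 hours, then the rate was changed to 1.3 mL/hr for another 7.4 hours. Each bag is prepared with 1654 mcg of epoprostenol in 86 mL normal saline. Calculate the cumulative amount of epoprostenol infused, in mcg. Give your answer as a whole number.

Concentration = 1654 mcg ÷ 86 mL = 19.23256 mcg/mL
Stage 1: 2 mL/hr × 8 hr = 16 mL → 16 mL × 19.23256 mcg/mL = 307.7209 mcg
Stage 2: 1.3 mL/hr × 7.4 hr = 9.62 mL → 9.62 mL × 19.23256 mcg/mL = 185.0172 mcg
Total = 307.7209 + 185.0172 = 492.7381 mcg

493 mcg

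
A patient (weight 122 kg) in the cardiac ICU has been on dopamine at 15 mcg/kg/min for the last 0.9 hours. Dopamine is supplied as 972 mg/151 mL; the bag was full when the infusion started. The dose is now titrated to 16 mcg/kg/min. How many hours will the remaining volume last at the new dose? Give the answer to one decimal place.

Initial rate:
Dose = 15 mcg/kg/min × 122 kg = 1830 mcg/min
1830 mcg/min × 60 min/hr = 109800 mcg/hr
Concentration = 972 mg ÷ 151 mL = 6.437086 mg/mL = 6437.086 mcg/mL
Rate = 109800 mcg/hr ÷ 6437.086 mcg/mL = 17.05741 mL/hr
Volume infused so far = 17.05741 mL/hr × 0.9 hr = 15.35167 mL
Volume remaining = 151 − 15.35167 = 135.6483 mL
New rate:
Dose = 16 mcg/kg/min × 122 kg = 1952 mcg/min
1952 mcg/min × 60 min/hr = 117120 mcg/hr
Rate = 117120 mcg/hr ÷ 6437.086 mcg/mL = 18.19457 mL/hr
Time remaining = 135.6483 mL ÷ 18.19457 mL/hr = 7.45543 hr

7.5 hours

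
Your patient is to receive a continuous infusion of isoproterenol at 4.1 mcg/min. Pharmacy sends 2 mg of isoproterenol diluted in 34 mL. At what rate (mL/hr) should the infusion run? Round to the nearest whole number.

4 mL/hr

4.1 mcg/min × 60 min/hr = 246 mcg/hr
Concentration = 2 mg ÷ 34 mL = 0.05882353 mg/mL = 58.82353 mcg/mL
Rate = 246 mcg/hr ÷ 58.82353 mcg/mL = 4.182 mL/hr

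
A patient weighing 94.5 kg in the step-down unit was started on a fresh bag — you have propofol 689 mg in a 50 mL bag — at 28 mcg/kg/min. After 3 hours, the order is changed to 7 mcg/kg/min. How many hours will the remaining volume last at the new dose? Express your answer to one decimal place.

Initial rate:
Dose = 28 mcg/kg/min × 94.5 kg = 2646 mcg/min
2646 mcg/min × 60 min/hr = 158760 mcg/hr
Concentration = 689 mg ÷ 50 mL = 13.78 mg/mL = 13780 mcg/mL
Rate = 158760 mcg/hr ÷ 13780 mcg/mL = 11.52104 mL/hr
Volume infused so far = 11.52104 mL/hr × 3 hr = 34.56313 mL
Volume remaining = 50 − 34.56313 = 15.43687 mL
New rate:
Dose = 7 mcg/kg/min × 94.5 kg = 661.5 mcg/min
661.5 mcg/min × 60 min/hr = 39690 mcg/hr
Rate = 39690 mcg/hr ÷ 13780 mcg/mL = 2.880261 mL/hr
Time remaining = 15.43687 mL ÷ 2.880261 mL/hr = 5.359536 hr

5.4 hours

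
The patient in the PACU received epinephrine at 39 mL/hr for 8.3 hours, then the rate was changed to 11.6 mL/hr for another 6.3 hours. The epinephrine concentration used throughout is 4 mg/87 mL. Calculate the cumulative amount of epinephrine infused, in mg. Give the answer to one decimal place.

Concentration = 4 mg ÷ 87 mL = 0.04597701 mg/mL
Stage 1: 39 mL/hr × 8.3 hr = 323.7 mL → 323.7 mL × 0.04597701 mg/mL = 14.88276 mg
Stage 2: 11.6 mL/hr × 6.3 hr = 73.08 mL → 73.08 mL × 0.04597701 mg/mL = 3.36 mg
Total = 14.88276 + 3.36 = 18.24276 mg

18.2 mg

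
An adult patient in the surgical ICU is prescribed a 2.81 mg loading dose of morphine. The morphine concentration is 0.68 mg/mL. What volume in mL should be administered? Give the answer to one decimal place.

4.1 mL

Volume = 2.81 mg ÷ 0.68 mg/mL = 4.132353 mL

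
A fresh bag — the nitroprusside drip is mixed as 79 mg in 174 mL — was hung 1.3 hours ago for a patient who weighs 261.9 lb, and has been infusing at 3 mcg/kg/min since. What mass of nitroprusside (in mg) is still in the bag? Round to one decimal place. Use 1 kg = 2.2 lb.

Weight = 261.9 lb ÷ 2.2 lb/kg = 119.0455 kg
Dose = 3 mcg/kg/min × 119.0455 kg = 357.1364 mcg/min
357.1364 mcg/min × 60 min/hr = 21428.18 mcg/hr
Concentration = 79 mg ÷ 174 mL = 0.454023 mg/mL = 454.023 mcg/mL
Rate = 21428.18 mcg/hr ÷ 454.023 mcg/mL = 47.19625 mL/hr
Volume infused = 47.19625 mL/hr × 1.3 hr = 61.35512 mL
Volume remaining = 174 − 61.35512 = 112.6449 mL
Drug remaining = 112.6449 mL × 454.023 mcg/mL = 51143.36 mcg = 51.14336 mg

51.1 mg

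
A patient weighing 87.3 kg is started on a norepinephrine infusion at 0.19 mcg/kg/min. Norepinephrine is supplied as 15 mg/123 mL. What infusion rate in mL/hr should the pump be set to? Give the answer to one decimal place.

8.2 mL/hr

Dose = 0.19 mcg/kg/min × 87.3 kg = 16.587 mcg/min
16.587 mcg/min × 60 min/hr = 995.22 mcg/hr
Concentration = 15 mg ÷ 123 mL = 0.1219512 mg/mL = 121.9512 mcg/mL
Rate = 995.22 mcg/hr ÷ 121.9512 mcg/mL = 8.160804 mL/hr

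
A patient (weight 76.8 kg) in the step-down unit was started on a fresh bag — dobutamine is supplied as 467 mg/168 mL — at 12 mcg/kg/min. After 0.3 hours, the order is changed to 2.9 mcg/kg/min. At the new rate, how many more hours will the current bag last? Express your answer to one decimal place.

Initial rate:
Dose = 12 mcg/kg/min × 76.8 kg = 921.6 mcg/min
921.6 mcg/min × 60 min/hr = 55296 mcg/hr
Concentration = 467 mg ÷ 168 mL = 2.779762 mg/mL = 2779.762 mcg/mL
Rate = 55296 mcg/hr ÷ 2779.762 mcg/mL = 19.89235 mL/hr
Volume infused so far = 19.89235 mL/hr × 0.3 hr = 5.967705 mL
Volume remaining = 168 − 5.967705 = 162.0323 mL
New rate:
Dose = 2.9 mcg/kg/min × 76.8 kg = 222.72 mcg/min
222.72 mcg/min × 60 min/hr = 13363.2 mcg/hr
Rate = 13363.2 mcg/hr ÷ 2779.762 mcg/mL = 4.807318 mL/hr
Time remaining = 162.0323 mL ÷ 4.807318 mL/hr = 33.70534 hr

33.7 hours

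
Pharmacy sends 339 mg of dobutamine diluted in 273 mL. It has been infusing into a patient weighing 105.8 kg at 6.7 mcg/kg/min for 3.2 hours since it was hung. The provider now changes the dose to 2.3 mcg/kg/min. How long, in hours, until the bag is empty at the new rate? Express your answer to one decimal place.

13.9 hours

Initial rate:
Dose = 6.7 mcg/kg/min × 105.8 kg = 708.86 mcg/min
708.86 mcg/min × 60 min/hr = 42531.6 mcg/hr
Concentration = 339 mg ÷ 273 mL = 1.241758 mg/mL = 1241.758 mcg/mL
Rate = 42531.6 mcg/hr ÷ 1241.758 mcg/mL = 34.25111 mL/hr
Volume infused so far = 34.25111 mL/hr × 3.2 hr = 109.6036 mL
Volume remaining = 273 − 109.6036 = 163.3964 mL
New rate:
Dose = 2.3 mcg/kg/min × 105.8 kg = 243.34 mcg/min
243.34 mcg/min × 60 min/hr = 14600.4 mcg/hr
Rate = 14600.4 mcg/hr ÷ 1241.758 mcg/mL = 11.75784 mL/hr
Time remaining = 163.3964 mL ÷ 11.75784 mL/hr = 13.8968 hr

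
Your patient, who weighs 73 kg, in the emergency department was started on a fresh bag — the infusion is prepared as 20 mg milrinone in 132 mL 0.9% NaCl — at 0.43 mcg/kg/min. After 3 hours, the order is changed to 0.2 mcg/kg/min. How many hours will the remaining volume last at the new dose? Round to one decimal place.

16.4 hours

Initial rate:
Dose = 0.43 mcg/kg/min × 73 kg = 31.39 mcg/min
31.39 mcg/min × 60 min/hr = 1883.4 mcg/hr
Concentration = 20 mg ÷ 132 mL = 0.1515152 mg/mL = 151.5152 mcg/mL
Rate = 1883.4 mcg/hr ÷ 151.5152 mcg/mL = 12.43044 mL/hr
Volume infused so far = 12.43044 mL/hr × 3 hr = 37.29132 mL
Volume remaining = 132 − 37.29132 = 94.70868 mL
New rate:
Dose = 0.2 mcg/kg/min × 73 kg = 14.6 mcg/min
14.6 mcg/min × 60 min/hr = 876 mcg/hr
Rate = 876 mcg/hr ÷ 151.5152 mcg/mL = 5.7816 mL/hr
Time remaining = 94.70868 mL ÷ 5.7816 mL/hr = 16.38105 hr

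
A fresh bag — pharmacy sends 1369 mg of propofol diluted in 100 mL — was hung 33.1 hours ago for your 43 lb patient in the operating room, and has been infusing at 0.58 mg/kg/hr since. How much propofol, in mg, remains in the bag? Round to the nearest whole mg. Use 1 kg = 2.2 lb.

Weight = 43 lb ÷ 2.2 lb/kg = 19.54545 kg
Dose = 0.58 mg/kg/hr × 19.54545 kg = 11.33636 mg/hr
Concentration = 1369 mg ÷ 100 mL = 13.69 mg/mL
Rate = 11.33636 mg/hr ÷ 13.69 mg/mL = 0.8280762 mL/hr
Volume infused = 0.8280762 mL/hr × 33.1 hr = 27.40932 mL
Volume remaining = 100 − 27.40932 = 72.59068 mL
Drug remaining = 72.59068 mL × 13.69 mg/mL = 993.7664 mg

994 mg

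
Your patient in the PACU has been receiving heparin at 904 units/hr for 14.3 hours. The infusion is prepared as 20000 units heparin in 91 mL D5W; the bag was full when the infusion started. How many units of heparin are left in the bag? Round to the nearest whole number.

Concentration = 20000 units ÷ 91 mL = 219.7802 units/mL
Rate = 904 units/hr ÷ 219.7802 units/mL = 4.1132 mL/hr
Volume infused = 4.1132 mL/hr × 14.3 hr = 58.81876 mL
Volume remaining = 91 − 58.81876 = 32.18124 mL
Drug remaining = 32.18124 mL × 219.7802 units/mL = 7072.8 units

7073 units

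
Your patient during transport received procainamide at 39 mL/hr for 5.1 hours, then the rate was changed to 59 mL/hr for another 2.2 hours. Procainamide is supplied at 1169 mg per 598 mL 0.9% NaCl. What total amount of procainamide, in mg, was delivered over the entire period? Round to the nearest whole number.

643 mg

Concentration = 1169 mg ÷ 598 mL = 1.954849 mg/mL
Stage 1: 39 mL/hr × 5.1 hr = 198.9 mL → 198.9 mL × 1.954849 mg/mL = 388.8196 mg
Stage 2: 59 mL/hr × 2.2 hr = 129.8 mL → 129.8 mL × 1.954849 mg/mL = 253.7395 mg
Total = 388.8196 + 253.7395 = 642.559 mg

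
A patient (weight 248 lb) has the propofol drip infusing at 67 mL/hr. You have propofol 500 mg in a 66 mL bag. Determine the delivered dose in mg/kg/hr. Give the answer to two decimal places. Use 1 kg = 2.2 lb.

4.50 mg/kg/hr

Weight = 248 lb ÷ 2.2 lb/kg = 112.7273 kg
Concentration = 500 mg ÷ 66 mL = 7.575758 mg/mL
Drug rate = 67 mL/hr × 7.575758 mg/mL = 507.5758 mg/hr
507.5758 mg/hr ÷ 112.7273 kg = 4.502688 mg/kg/hr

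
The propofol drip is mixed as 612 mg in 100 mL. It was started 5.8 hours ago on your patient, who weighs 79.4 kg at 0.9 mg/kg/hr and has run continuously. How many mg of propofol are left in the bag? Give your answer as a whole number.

Dose = 0.9 mg/kg/hr × 79.4 kg = 71.46 mg/hr
Concentration = 612 mg ÷ 100 mL = 6.12 mg/mL
Rate = 71.46 mg/hr ÷ 6.12 mg/mL = 11.67647 mL/hr
Volume infused = 11.67647 mL/hr × 5.8 hr = 67.72353 mL
Volume remaining = 100 − 67.72353 = 32.27647 mL
Drug remaining = 32.27647 mL × 6.12 mg/mL = 197.532 mg

198 mg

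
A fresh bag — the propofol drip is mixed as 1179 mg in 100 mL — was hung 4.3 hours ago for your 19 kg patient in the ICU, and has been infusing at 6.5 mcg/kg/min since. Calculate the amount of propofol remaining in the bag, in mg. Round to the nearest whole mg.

1147 mg

Dose = 6.5 mcg/kg/min × 19 kg = 123.5 mcg/min
123.5 mcg/min × 60 min/hr = 7410 mcg/hr
Concentration = 1179 mg ÷ 100 mL = 11.79 mg/mL = 11790 mcg/mL
Rate = 7410 mcg/hr ÷ 11790 mcg/mL = 0.6284987 mL/hr
Volume infused = 0.6284987 mL/hr × 4.3 hr = 2.702545 mL
Volume remaining = 100 − 2.702545 = 97.29746 mL
Drug remaining = 97.29746 mL × 11790 mcg/mL = 1147137 mcg = 1147.137 mg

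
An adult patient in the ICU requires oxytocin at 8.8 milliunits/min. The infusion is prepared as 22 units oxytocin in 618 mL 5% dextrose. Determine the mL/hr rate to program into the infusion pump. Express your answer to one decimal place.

14.8 mL/hr

8.8 milliunits/min × 60 min/hr = 528 milliunits/hr
Concentration = 22 units ÷ 618 mL = 0.03559871 units/mL = 35.59871 milliunits/mL
Rate = 528 milliunits/hr ÷ 35.59871 milliunits/mL = 14.832 mL/hr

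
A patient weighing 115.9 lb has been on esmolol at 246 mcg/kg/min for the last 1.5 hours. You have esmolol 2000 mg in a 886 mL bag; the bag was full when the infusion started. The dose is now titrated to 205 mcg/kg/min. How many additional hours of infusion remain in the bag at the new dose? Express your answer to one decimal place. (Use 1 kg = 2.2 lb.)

1.3 hours

Initial rate:
Weight = 115.9 lb ÷ 2.2 lb/kg = 52.68182 kg
Dose = 246 mcg/kg/min × 52.68182 kg = 12959.73 mcg/min
12959.73 mcg/min × 60 min/hr = 777583.6 mcg/hr
Concentration = 2000 mg ÷ 886 mL = 2.257336 mg/mL = 2257.336 mcg/mL
Rate = 777583.6 mcg/hr ÷ 2257.336 mcg/mL = 344.4696 mL/hr
Volume infused so far = 344.4696 mL/hr × 1.5 hr = 516.7043 mL
Volume remaining = 886 − 516.7043 = 369.2957 mL
New rate:
Dose = 205 mcg/kg/min × 52.68182 kg = 10799.77 mcg/min
10799.77 mcg/min × 60 min/hr = 647986.4 mcg/hr
Rate = 647986.4 mcg/hr ÷ 2257.336 mcg/mL = 287.058 mL/hr
Time remaining = 369.2957 mL ÷ 287.058 mL/hr = 1.286485 hr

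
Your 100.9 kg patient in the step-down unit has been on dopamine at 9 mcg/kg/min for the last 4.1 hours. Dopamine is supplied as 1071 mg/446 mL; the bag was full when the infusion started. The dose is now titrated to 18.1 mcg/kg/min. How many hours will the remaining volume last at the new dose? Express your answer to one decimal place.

7.7 hours

Initial rate:
Dose = 9 mcg/kg/min × 100.9 kg = 908.1 mcg/min
908.1 mcg/min × 60 min/hr = 54486 mcg/hr
Concentration = 1071 mg ÷ 446 mL = 2.401345 mg/mL = 2401.345 mcg/mL
Rate = 54486 mcg/hr ÷ 2401.345 mcg/mL = 22.68978 mL/hr
Volume infused so far = 22.68978 mL/hr × 4.1 hr = 93.0281 mL
Volume remaining = 446 − 93.0281 = 352.9719 mL
New rate:
Dose = 18.1 mcg/kg/min × 100.9 kg = 1826.29 mcg/min
1826.29 mcg/min × 60 min/hr = 109577.4 mcg/hr
Rate = 109577.4 mcg/hr ÷ 2401.345 mcg/mL = 45.63167 mL/hr
Time remaining = 352.9719 mL ÷ 45.63167 mL/hr = 7.735239 hr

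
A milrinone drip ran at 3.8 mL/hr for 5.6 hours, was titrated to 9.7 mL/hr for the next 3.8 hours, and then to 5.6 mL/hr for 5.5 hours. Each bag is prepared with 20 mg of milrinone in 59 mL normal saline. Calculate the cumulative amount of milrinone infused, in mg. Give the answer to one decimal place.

30.1 mg

Concentration = 20 mg ÷ 59 mL = 0.3389831 mg/mL
Stage 1: 3.8 mL/hr × 5.6 hr = 21.28 mL → 21.28 mL × 0.3389831 mg/mL = 7.213559 mg
Stage 2: 9.7 mL/hr × 3.8 hr = 36.86 mL → 36.86 mL × 0.3389831 mg/mL = 12.49492 mg
Stage 3: 5.6 mL/hr × 5.5 hr = 30.8 mL → 30.8 mL × 0.3389831 mg/mL = 10.44068 mg
Total = 7.213559 + 12.49492 + 10.44068 = 30.14915 mg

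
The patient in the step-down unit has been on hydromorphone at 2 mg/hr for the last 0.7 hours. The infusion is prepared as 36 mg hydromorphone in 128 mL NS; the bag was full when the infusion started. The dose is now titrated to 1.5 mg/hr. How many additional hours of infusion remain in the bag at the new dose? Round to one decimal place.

Initial rate:
Concentration = 36 mg ÷ 128 mL = 0.28125 mg/mL
Rate = 2 mg/hr ÷ 0.28125 mg/mL = 7.111111 mL/hr
Volume infused so far = 7.111111 mL/hr × 0.7 hr = 4.977778 mL
Volume remaining = 128 − 4.977778 = 123.0222 mL
New rate:
Rate = 1.5 mg/hr ÷ 0.28125 mg/mL = 5.333333 mL/hr
Time remaining = 123.0222 mL ÷ 5.333333 mL/hr = 23.06667 hr

23.1 hours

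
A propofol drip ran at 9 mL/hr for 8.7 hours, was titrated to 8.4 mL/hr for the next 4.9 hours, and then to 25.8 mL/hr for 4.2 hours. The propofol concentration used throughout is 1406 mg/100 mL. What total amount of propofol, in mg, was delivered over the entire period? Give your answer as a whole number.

Concentration = 1406 mg ÷ 100 mL = 14.06 mg/mL
Stage 1: 9 mL/hr × 8.7 hr = 78.3 mL → 78.3 mL × 14.06 mg/mL = 1100.898 mg
Stage 2: 8.4 mL/hr × 4.9 hr = 41.16 mL → 41.16 mL × 14.06 mg/mL = 578.7096 mg
Stage 3: 25.8 mL/hr × 4.2 hr = 108.36 mL → 108.36 mL × 14.06 mg/mL = 1523.542 mg
Total = 1100.898 + 578.7096 + 1523.542 = 3203.149 mg

3203 mg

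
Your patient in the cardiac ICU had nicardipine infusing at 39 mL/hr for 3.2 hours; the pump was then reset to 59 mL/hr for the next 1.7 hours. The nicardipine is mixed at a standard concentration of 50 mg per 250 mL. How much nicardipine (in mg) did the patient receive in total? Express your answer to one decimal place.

Concentration = 50 mg ÷ 250 mL = 0.2 mg/mL
Stage 1: 39 mL/hr × 3.2 hr = 124.8 mL → 124.8 mL × 0.2 mg/mL = 24.96 mg
Stage 2: 59 mL/hr × 1.7 hr = 100.3 mL → 100.3 mL × 0.2 mg/mL = 20.06 mg
Total = 24.96 + 20.06 = 45.02 mg

45.0 mg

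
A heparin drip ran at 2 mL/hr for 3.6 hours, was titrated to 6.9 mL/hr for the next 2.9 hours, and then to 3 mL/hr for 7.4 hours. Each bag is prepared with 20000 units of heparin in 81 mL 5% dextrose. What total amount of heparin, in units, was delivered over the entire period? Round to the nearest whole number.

12200 units

Concentration = 20000 units ÷ 81 mL = 246.9136 units/mL
Stage 1: 2 mL/hr × 3.6 hr = 7.2 mL → 7.2 mL × 246.9136 units/mL = 1777.778 units
Stage 2: 6.9 mL/hr × 2.9 hr = 20.01 mL → 20.01 mL × 246.9136 units/mL = 4940.741 units
Stage 3: 3 mL/hr × 7.4 hr = 22.2 mL → 22.2 mL × 246.9136 units/mL = 5481.481 units
Total = 1777.778 + 4940.741 + 5481.481 = 12200 units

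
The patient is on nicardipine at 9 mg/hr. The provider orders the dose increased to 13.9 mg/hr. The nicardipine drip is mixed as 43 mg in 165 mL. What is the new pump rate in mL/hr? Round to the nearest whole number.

Concentration = 43 mg ÷ 165 mL = 0.2606061 mg/mL
Rate = 13.9 mg/hr ÷ 0.2606061 mg/mL = 53.33721 mL/hr

53 mL/hr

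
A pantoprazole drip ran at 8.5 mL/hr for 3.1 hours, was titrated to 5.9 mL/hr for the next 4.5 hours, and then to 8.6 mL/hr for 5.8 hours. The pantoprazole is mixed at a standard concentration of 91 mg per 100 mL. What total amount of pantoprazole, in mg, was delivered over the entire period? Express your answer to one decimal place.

93.5 mg

Concentration = 91 mg ÷ 100 mL = 0.91 mg/mL
Stage 1: 8.5 mL/hr × 3.1 hr = 26.35 mL → 26.35 mL × 0.91 mg/mL = 23.9785 mg
Stage 2: 5.9 mL/hr × 4.5 hr = 26.55 mL → 26.55 mL × 0.91 mg/mL = 24.1605 mg
Stage 3: 8.6 mL/hr × 5.8 hr = 49.88 mL → 49.88 mL × 0.91 mg/mL = 45.3908 mg
Total = 23.9785 + 24.1605 + 45.3908 = 93.5298 mg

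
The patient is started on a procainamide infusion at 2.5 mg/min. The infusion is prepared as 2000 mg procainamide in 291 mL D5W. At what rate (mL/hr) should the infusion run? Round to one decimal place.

2.5 mg/min × 60 min/hr = 150 mg/hr
Concentration = 2000 mg ÷ 291 mL = 6.872852 mg/mL
Rate = 150 mg/hr ÷ 6.872852 mg/mL = 21.825 mL/hr

21.8 mL/hr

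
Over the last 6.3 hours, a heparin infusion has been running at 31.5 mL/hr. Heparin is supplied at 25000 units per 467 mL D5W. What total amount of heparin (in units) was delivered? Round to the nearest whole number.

Concentration = 25000 units ÷ 467 mL = 53.53319 units/mL
Drug rate = 31.5 mL/hr × 53.53319 units/mL = 1686.296 units/hr
Total = 1686.296 units/hr × 6.3 hr = 10623.66 units

10624 units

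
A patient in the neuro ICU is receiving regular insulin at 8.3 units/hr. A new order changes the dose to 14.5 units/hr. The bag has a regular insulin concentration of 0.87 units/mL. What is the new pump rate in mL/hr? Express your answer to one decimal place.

Rate = 14.5 units/hr ÷ 0.87 units/mL = 16.66667 mL/hr

16.7 mL/hr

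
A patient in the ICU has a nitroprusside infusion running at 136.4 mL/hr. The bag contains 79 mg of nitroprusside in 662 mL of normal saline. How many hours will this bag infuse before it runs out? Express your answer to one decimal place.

4.9 hours

Duration = 662 mL ÷ 136.4 mL/hr = 4.853372 hr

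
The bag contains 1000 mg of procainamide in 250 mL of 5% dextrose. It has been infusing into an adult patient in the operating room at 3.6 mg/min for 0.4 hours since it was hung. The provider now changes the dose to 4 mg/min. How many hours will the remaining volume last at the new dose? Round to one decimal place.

3.8 hours

Initial rate:
3.6 mg/min × 60 min/hr = 216 mg/hr
Concentration = 1000 mg ÷ 250 mL = 4 mg/mL
Rate = 216 mg/hr ÷ 4 mg/mL = 54 mL/hr
Volume infused so far = 54 mL/hr × 0.4 hr = 21.6 mL
Volume remaining = 250 − 21.6 = 228.4 mL
New rate:
4 mg/min × 60 min/hr = 240 mg/hr
Rate = 240 mg/hr ÷ 4 mg/mL = 60 mL/hr
Time remaining = 228.4 mL ÷ 60 mL/hr = 3.806667 hr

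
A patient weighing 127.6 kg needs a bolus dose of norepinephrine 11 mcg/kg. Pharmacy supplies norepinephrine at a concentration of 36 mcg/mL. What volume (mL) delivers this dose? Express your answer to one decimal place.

39.0 mL

Dose = 11 mcg/kg × 127.6 kg = 1403.6 mcg
Volume = 1403.6 mcg ÷ 36 mcg/mL = 38.98889 mL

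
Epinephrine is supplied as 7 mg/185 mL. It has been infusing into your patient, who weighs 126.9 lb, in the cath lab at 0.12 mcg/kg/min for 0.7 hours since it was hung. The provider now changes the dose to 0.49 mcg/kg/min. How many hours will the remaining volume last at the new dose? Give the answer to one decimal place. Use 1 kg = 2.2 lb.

4.0 hours

Initial rate:
Weight = 126.9 lb ÷ 2.2 lb/kg = 57.68182 kg
Dose = 0.12 mcg/kg/min × 57.68182 kg = 6.921818 mcg/min
6.921818 mcg/min × 60 min/hr = 415.3091 mcg/hr
Concentration = 7 mg ÷ 185 mL = 0.03783784 mg/mL = 37.83784 mcg/mL
Rate = 415.3091 mcg/hr ÷ 37.83784 mcg/mL = 10.97603 mL/hr
Volume infused so far = 10.97603 mL/hr × 0.7 hr = 7.683218 mL
Volume remaining = 185 − 7.683218 = 177.3168 mL
New rate:
Dose = 0.49 mcg/kg/min × 57.68182 kg = 28.26409 mcg/min
28.26409 mcg/min × 60 min/hr = 1695.845 mcg/hr
Rate = 1695.845 mcg/hr ÷ 37.83784 mcg/mL = 44.81877 mL/hr
Time remaining = 177.3168 mL ÷ 44.81877 mL/hr = 3.956306 hr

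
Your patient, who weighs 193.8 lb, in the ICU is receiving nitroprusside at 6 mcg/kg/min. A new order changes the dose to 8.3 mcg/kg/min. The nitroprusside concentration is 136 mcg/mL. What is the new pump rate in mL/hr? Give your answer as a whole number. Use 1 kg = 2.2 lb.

323 mL/hr

Weight = 193.8 lb ÷ 2.2 lb/kg = 88.09091 kg
Dose = 8.3 mcg/kg/min × 88.09091 kg = 731.1545 mcg/min
731.1545 mcg/min × 60 min/hr = 43869.27 mcg/hr
Rate = 43869.27 mcg/hr ÷ 136 mcg/mL = 322.5682 mL/hr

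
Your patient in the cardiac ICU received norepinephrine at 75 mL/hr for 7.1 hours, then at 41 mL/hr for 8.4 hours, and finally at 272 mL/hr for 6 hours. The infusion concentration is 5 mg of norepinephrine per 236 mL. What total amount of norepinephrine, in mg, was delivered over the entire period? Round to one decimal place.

53.2 mg

Concentration = 5 mg ÷ 236 mL = 0.02118644 mg/mL
Stage 1: 75 mL/hr × 7.1 hr = 532.5 mL → 532.5 mL × 0.02118644 mg/mL = 11.28178 mg
Stage 2: 41 mL/hr × 8.4 hr = 344.4 mL → 344.4 mL × 0.02118644 mg/mL = 7.29661 mg
Stage 3: 272 mL/hr × 6 hr = 1632 mL → 1632 mL × 0.02118644 mg/mL = 34.57627 mg
Total = 11.28178 + 7.29661 + 34.57627 = 53.15466 mg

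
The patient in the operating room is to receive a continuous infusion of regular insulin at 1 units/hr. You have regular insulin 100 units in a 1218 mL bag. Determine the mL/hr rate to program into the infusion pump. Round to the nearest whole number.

Concentration = 100 units ÷ 1218 mL = 0.08210181 units/mL
Rate = 1 units/hr ÷ 0.08210181 units/mL = 12.18 mL/hr

12 mL/hr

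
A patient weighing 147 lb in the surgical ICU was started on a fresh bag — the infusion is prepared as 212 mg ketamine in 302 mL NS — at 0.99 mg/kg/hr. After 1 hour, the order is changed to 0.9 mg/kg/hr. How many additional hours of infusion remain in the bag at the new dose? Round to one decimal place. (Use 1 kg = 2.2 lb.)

Initial rate:
Weight = 147 lb ÷ 2.2 lb/kg = 66.81818 kg
Dose = 0.99 mg/kg/hr × 66.81818 kg = 66.15 mg/hr
Concentration = 212 mg ÷ 302 mL = 0.7019868 mg/mL
Rate = 66.15 mg/hr ÷ 0.7019868 mg/mL = 94.23255 mL/hr
Volume infused so far = 94.23255 mL/hr × 1 hr = 94.23255 mL
Volume remaining = 302 − 94.23255 = 207.7675 mL
New rate:
Dose = 0.9 mg/kg/hr × 66.81818 kg = 60.13636 mg/hr
Rate = 60.13636 mg/hr ÷ 0.7019868 mg/mL = 85.66595 mL/hr
Time remaining = 207.7675 mL ÷ 85.66595 mL/hr = 2.425321 hr

2.4 hours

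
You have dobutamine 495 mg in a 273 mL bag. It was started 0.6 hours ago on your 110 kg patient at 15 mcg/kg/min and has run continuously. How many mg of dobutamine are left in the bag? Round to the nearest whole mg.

436 mg

Dose = 15 mcg/kg/min × 110 kg = 1650 mcg/min
1650 mcg/min × 60 min/hr = 99000 mcg/hr
Concentration = 495 mg ÷ 273 mL = 1.813187 mg/mL = 1813.187 mcg/mL
Rate = 99000 mcg/hr ÷ 1813.187 mcg/mL = 54.6 mL/hr
Volume infused = 54.6 mL/hr × 0.6 hr = 32.76 mL
Volume remaining = 273 − 32.76 = 240.24 mL
Drug remaining = 240.24 mL × 1813.187 mcg/mL = 435600 mcg = 435.6 mg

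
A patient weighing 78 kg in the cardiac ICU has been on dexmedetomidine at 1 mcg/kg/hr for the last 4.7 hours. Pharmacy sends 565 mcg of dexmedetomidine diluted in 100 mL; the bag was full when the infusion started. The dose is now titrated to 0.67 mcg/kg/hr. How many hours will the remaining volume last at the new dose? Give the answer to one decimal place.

3.8 hours

Initial rate:
Dose = 1 mcg/kg/hr × 78 kg = 78 mcg/hr
Concentration = 565 mcg ÷ 100 mL = 5.65 mcg/mL
Rate = 78 mcg/hr ÷ 5.65 mcg/mL = 13.80531 mL/hr
Volume infused so far = 13.80531 mL/hr × 4.7 hr = 64.88496 mL
Volume remaining = 100 − 64.88496 = 35.11504 mL
New rate:
Dose = 0.67 mcg/kg/hr × 78 kg = 52.26 mcg/hr
Rate = 52.26 mcg/hr ÷ 5.65 mcg/mL = 9.249558 mL/hr
Time remaining = 35.11504 mL ÷ 9.249558 mL/hr = 3.796403 hr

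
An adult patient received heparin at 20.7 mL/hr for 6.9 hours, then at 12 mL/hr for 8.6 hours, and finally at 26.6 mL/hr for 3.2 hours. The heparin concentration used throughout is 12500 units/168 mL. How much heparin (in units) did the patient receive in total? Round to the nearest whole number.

24639 units

Concentration = 12500 units ÷ 168 mL = 74.40476 units/mL
Stage 1: 20.7 mL/hr × 6.9 hr = 142.83 mL → 142.83 mL × 74.40476 units/mL = 10627.23 units
Stage 2: 12 mL/hr × 8.6 hr = 103.2 mL → 103.2 mL × 74.40476 units/mL = 7678.571 units
Stage 3: 26.6 mL/hr × 3.2 hr = 85.12 mL → 85.12 mL × 74.40476 units/mL = 6333.333 units
Total = 10627.23 + 7678.571 + 6333.333 = 24639.14 units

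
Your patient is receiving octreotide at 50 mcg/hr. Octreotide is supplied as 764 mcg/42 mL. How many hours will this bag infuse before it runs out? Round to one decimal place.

15.3 hours

Concentration = 764 mcg ÷ 42 mL = 18.19048 mcg/mL
Rate = 50 mcg/hr ÷ 18.19048 mcg/mL = 2.748691 mL/hr
Duration = 42 mL ÷ 2.748691 mL/hr = 15.28 hr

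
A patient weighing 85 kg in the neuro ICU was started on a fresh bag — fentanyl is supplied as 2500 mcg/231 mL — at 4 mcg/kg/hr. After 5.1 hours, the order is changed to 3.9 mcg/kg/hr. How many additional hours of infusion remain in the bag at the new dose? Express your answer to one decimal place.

Initial rate:
Dose = 4 mcg/kg/hr × 85 kg = 340 mcg/hr
Concentration = 2500 mcg ÷ 231 mL = 10.82251 mcg/mL
Rate = 340 mcg/hr ÷ 10.82251 mcg/mL = 31.416 mL/hr
Volume infused so far = 31.416 mL/hr × 5.1 hr = 160.2216 mL
Volume remaining = 231 − 160.2216 = 70.7784 mL
New rate:
Dose = 3.9 mcg/kg/hr × 85 kg = 331.5 mcg/hr
Rate = 331.5 mcg/hr ÷ 10.82251 mcg/mL = 30.6306 mL/hr
Time remaining = 70.7784 mL ÷ 30.6306 mL/hr = 2.310709 hr

2.3 hours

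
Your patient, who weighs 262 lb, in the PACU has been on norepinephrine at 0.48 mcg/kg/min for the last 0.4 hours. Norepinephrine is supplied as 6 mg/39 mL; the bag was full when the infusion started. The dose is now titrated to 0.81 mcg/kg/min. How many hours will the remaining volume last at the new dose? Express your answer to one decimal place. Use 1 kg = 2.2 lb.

0.8 hours

Initial rate:
Weight = 262 lb ÷ 2.2 lb/kg = 119.0909 kg
Dose = 0.48 mcg/kg/min × 119.0909 kg = 57.16364 mcg/min
57.16364 mcg/min × 60 min/hr = 3429.818 mcg/hr
Concentration = 6 mg ÷ 39 mL = 0.1538462 mg/mL = 153.8462 mcg/mL
Rate = 3429.818 mcg/hr ÷ 153.8462 mcg/mL = 22.29382 mL/hr
Volume infused so far = 22.29382 mL/hr × 0.4 hr = 8.917527 mL
Volume remaining = 39 − 8.917527 = 30.08247 mL
New rate:
Dose = 0.81 mcg/kg/min × 119.0909 kg = 96.46364 mcg/min
96.46364 mcg/min × 60 min/hr = 5787.818 mcg/hr
Rate = 5787.818 mcg/hr ÷ 153.8462 mcg/mL = 37.62082 mL/hr
Time remaining = 30.08247 mL ÷ 37.62082 mL/hr = 0.799623 hr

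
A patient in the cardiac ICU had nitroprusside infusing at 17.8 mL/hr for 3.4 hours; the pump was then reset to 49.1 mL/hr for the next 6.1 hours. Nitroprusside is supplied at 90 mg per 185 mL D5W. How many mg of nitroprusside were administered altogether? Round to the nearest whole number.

175 mg

Concentration = 90 mg ÷ 185 mL = 0.4864865 mg/mL
Stage 1: 17.8 mL/hr × 3.4 hr = 60.52 mL → 60.52 mL × 0.4864865 mg/mL = 29.44216 mg
Stage 2: 49.1 mL/hr × 6.1 hr = 299.51 mL → 299.51 mL × 0.4864865 mg/mL = 145.7076 mg
Total = 29.44216 + 145.7076 = 175.1497 mg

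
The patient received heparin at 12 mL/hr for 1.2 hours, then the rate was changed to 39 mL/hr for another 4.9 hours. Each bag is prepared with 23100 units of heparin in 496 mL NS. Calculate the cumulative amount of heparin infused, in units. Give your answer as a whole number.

9571 units

Concentration = 23100 units ÷ 496 mL = 46.57258 units/mL
Stage 1: 12 mL/hr × 1.2 hr = 14.4 mL → 14.4 mL × 46.57258 units/mL = 670.6452 units
Stage 2: 39 mL/hr × 4.9 hr = 191.1 mL → 191.1 mL × 46.57258 units/mL = 8900.02 units
Total = 670.6452 + 8900.02 = 9570.665 units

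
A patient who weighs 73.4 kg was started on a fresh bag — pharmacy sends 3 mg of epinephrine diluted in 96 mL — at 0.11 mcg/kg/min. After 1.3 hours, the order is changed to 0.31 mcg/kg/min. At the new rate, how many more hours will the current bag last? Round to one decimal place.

Initial rate:
Dose = 0.11 mcg/kg/min × 73.4 kg = 8.074 mcg/min
8.074 mcg/min × 60 min/hr = 484.44 mcg/hr
Concentration = 3 mg ÷ 96 mL = 0.03125 mg/mL = 31.25 mcg/mL
Rate = 484.44 mcg/hr ÷ 31.25 mcg/mL = 15.50208 mL/hr
Volume infused so far = 15.50208 mL/hr × 1.3 hr = 20.1527 mL
Volume remaining = 96 − 20.1527 = 75.8473 mL
New rate:
Dose = 0.31 mcg/kg/min × 73.4 kg = 22.754 mcg/min
22.754 mcg/min × 60 min/hr = 1365.24 mcg/hr
Rate = 1365.24 mcg/hr ÷ 31.25 mcg/mL = 43.68768 mL/hr
Time remaining = 75.8473 mL ÷ 43.68768 mL/hr = 1.736126 hr

1.7 hours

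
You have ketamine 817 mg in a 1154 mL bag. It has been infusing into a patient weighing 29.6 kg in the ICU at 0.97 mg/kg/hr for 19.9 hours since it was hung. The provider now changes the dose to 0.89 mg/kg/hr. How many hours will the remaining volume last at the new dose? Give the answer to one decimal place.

9.3 hours

Initial rate:
Dose = 0.97 mg/kg/hr × 29.6 kg = 28.712 mg/hr
Concentration = 817 mg ÷ 1154 mL = 0.7079723 mg/mL
Rate = 28.712 mg/hr ÷ 0.7079723 mg/mL = 40.55526 mL/hr
Volume infused so far = 40.55526 mL/hr × 19.9 hr = 807.0497 mL
Volume remaining = 1154 − 807.0497 = 346.9503 mL
New rate:
Dose = 0.89 mg/kg/hr × 29.6 kg = 26.344 mg/hr
Rate = 26.344 mg/hr ÷ 0.7079723 mg/mL = 37.2105 mL/hr
Time remaining = 346.9503 mL ÷ 37.2105 mL/hr = 9.32399 hr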